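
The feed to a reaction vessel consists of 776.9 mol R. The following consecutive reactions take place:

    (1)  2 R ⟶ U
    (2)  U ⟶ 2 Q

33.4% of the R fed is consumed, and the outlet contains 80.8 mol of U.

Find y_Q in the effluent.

Conversion of R: R consumed = 2ξ₁ = 0.334 × 776.9 → ξ₁ = 129.7 mol.
U balance: n_U = 0 + 1ξ₁ − 1ξ₂ = 80.8 → ξ₂ = (1·129.7 − 80.8)/1 = 48.94 mol.
Outlet amounts (n = n₀ + Σ ν·ξ):
  R: 776.9 − 2(129.7) = 517.4
  U: 0 + 1(129.7) − 1(48.94) = 80.8
  Q: 0 + 2(48.94) = 97.88
Total out = 696.1 mol; y_Q = 97.88 / 696.1 = 0.1406.

0.141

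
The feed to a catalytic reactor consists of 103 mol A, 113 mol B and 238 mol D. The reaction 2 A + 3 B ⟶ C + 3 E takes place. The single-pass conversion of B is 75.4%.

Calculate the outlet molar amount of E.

85.2 mol

B reacted = 0.754 × 113 = 85.2 mol; ν_B = −3, so ξ = 85.2/3 = 28.4 mol.
Outlet amounts (n = n₀ + ν ξ):
  A: 103 − 2(28.4) = 46.2
  B: 113 − 3(28.4) = 27.8
  C: 0 + 1(28.4) = 28.4
  E: 0 + 3(28.4) = 85.2
  D: 238 (inert)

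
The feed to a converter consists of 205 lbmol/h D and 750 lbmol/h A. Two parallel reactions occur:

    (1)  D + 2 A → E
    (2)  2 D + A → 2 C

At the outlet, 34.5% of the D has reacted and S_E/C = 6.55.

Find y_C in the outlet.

Conversion of D: D consumed = 0.345 × 205 = 70.72 lbmol/h = 1ξ₁ + 2ξ₂.
Selectivity: 1ξ₁ / (2ξ₂) = 6.55 → ξ₁ = 13.1 ξ₂.
Substitute: (1·13.1 + 2) ξ₂ = 70.72 → ξ₂ = 4.684 lbmol/h, ξ₁ = 61.36 lbmol/h.
Outlet amounts (n = n₀ + Σ ν·ξ):
  D: 205 − 1(61.36) − 2(4.684) = 134.3
  A: 750 − 2(61.36) − 1(4.684) = 622.6
  E: 0 + 1(61.36) = 61.36
  C: 0 + 2(4.684) = 9.368
Total out = 827.6 lbmol/h; y_C = 9.368 / 827.6 = 0.01132.

0.0113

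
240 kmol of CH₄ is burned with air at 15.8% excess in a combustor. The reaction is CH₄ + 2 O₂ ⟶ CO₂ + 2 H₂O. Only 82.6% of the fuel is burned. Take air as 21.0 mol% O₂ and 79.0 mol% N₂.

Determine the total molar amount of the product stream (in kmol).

2890 kmol

Stoichiometric O₂ = 2 × 240 = 480 kmol; O₂ fed = 480 × 1.158 = 555.8 kmol.
N₂ fed = 555.8 × 79/21 = 2091 kmol.
Fuel reacted = 0.826 × 240 → ξ = 198.2 kmol.
Outlet (n = n₀ + ν ξ):
  CH₄: 240 − 1(198.2) = 41.76
  O₂: 555.8 − 2(198.2) = 159.4
  N₂: 2091 (inert)
  CO₂: 0 + 1(198.2) = 198.2
  H₂O: 0 + 2(198.2) = 396.5
Total out = 41.76 + 159.4 + 2091 + 198.2 + 396.5 = 2887 kmol.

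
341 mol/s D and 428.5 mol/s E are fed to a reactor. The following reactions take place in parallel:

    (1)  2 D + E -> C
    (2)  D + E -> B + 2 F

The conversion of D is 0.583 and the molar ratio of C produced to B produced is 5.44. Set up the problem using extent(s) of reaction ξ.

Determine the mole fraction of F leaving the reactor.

0.0554

Conversion of D: D consumed = 0.583 × 341 = 198.8 mol/s = 2ξ₁ + 1ξ₂.
Selectivity: 1ξ₁ / (1ξ₂) = 5.44 → ξ₁ = 5.44 ξ₂.
Substitute: (2·5.44 + 1) ξ₂ = 198.8 → ξ₂ = 16.73 mol/s, ξ₁ = 91.03 mol/s.
Outlet amounts (n = n₀ + Σ ν·ξ):
  D: 341 − 2(91.03) − 1(16.73) = 142.2
  E: 428.5 − 1(91.03) − 1(16.73) = 320.7
  C: 0 + 1(91.03) = 91.03
  B: 0 + 1(16.73) = 16.73
  F: 0 + 2(16.73) = 33.47
Total out = 604.2 mol/s; y_F = 33.47 / 604.2 = 0.0554.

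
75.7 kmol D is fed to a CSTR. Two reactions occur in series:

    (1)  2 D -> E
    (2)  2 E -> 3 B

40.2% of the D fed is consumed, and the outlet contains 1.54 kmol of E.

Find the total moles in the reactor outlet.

67.3 kmol

Conversion of D: D consumed = 2ξ₁ = 0.402 × 75.7 → ξ₁ = 15.22 kmol.
E balance: n_E = 0 + 1ξ₁ − 2ξ₂ = 1.54 → ξ₂ = (1·15.22 − 1.54)/2 = 6.838 kmol.
Outlet amounts (n = n₀ + Σ ν·ξ):
  D: 75.7 − 2(15.22) = 45.27
  E: 0 + 1(15.22) − 2(6.838) = 1.54
  B: 0 + 3(6.838) = 20.51
Total out = 45.27 + 1.54 + 20.51 = 67.32 kmol.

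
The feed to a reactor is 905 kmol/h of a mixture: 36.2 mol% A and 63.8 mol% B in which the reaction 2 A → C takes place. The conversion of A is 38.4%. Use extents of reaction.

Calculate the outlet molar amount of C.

62.9 kmol/h

A reacted = 0.384 × 327.6 = 125.8 kmol/h; ν_A = −2, so ξ = 125.8/2 = 62.9 kmol/h.
Outlet amounts (n = n₀ + ν ξ):
  A: 327.6 − 2(62.9) = 201.8
  C: 0 + 1(62.9) = 62.9
  B: 577.4 (inert)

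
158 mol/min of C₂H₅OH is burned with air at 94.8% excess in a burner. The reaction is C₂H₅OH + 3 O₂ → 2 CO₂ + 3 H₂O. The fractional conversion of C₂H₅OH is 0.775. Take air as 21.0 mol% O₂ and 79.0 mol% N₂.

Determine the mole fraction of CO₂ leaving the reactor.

0.0524

Stoichiometric O₂ = 3 × 158 = 474 mol/min; O₂ fed = 474 × 1.948 = 923.4 mol/min.
N₂ fed = 923.4 × 79/21 = 3474 mol/min.
Fuel reacted = 0.775 × 158 → ξ = 122.5 mol/min.
Outlet (n = n₀ + ν ξ):
  C₂H₅OH: 158 − 1(122.5) = 35.55
  O₂: 923.4 − 3(122.5) = 556
  N₂: 3474 (inert)
  CO₂: 0 + 2(122.5) = 244.9
  H₂O: 0 + 3(122.5) = 367.4
Total out = 4677 mol/min; y_CO₂ = 244.9 / 4677 = 0.05236.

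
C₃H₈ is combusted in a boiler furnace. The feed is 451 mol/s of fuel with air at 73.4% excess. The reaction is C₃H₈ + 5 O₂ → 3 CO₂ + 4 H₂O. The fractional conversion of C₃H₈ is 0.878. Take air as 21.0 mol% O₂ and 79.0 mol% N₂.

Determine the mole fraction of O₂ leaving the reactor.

Stoichiometric O₂ = 5 × 451 = 2255 mol/s; O₂ fed = 2255 × 1.734 = 3910 mol/s.
N₂ fed = 3910 × 79/21 = 14710 mol/s.
Fuel reacted = 0.878 × 451 → ξ = 396 mol/s.
Outlet (n = n₀ + ν ξ):
  C₃H₈: 451 − 1(396) = 55.02
  O₂: 3910 − 5(396) = 1930
  N₂: 14710 (inert)
  CO₂: 0 + 3(396) = 1188
  H₂O: 0 + 4(396) = 1584
Total out = 19470 mol/s; y_O₂ = 1930 / 19470 = 0.09916.

0.0992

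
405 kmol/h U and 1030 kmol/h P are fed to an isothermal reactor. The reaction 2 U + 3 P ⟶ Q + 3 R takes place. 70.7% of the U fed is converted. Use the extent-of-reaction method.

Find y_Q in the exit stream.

U reacted = 0.707 × 405 = 286.3 kmol/h; ν_U = −2, so ξ = 286.3/2 = 143.2 kmol/h.
Outlet amounts (n = n₀ + ν ξ):
  U: 405 − 2(143.2) = 118.7
  P: 1030 − 3(143.2) = 600.5
  Q: 0 + 1(143.2) = 143.2
  R: 0 + 3(143.2) = 429.5
Total out = 1292 kmol/h; y_Q = 143.2 / 1292 = 0.1108.

0.111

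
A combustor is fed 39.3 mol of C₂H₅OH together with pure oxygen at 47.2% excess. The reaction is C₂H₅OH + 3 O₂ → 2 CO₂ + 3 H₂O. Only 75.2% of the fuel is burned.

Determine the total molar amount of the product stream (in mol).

242 mol

Stoichiometric O₂ = 3 × 39.3 = 117.9 mol; O₂ fed = 117.9 × 1.472 = 173.5 mol.
Fuel reacted = 0.752 × 39.3 → ξ = 29.55 mol.
Outlet (n = n₀ + ν ξ):
  C₂H₅OH: 39.3 − 1(29.55) = 9.746
  O₂: 173.5 − 3(29.55) = 84.89
  CO₂: 0 + 2(29.55) = 59.11
  H₂O: 0 + 3(29.55) = 88.66
Total out = 9.746 + 84.89 + 59.11 + 88.66 = 242.4 mol.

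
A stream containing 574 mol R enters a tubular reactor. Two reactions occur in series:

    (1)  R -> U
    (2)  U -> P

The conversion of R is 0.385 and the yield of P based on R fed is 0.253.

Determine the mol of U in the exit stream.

75.8 mol

Conversion of R: R consumed = 1ξ₁ = 0.385 × 574 → ξ₁ = 221 mol.
Yield of P: 1ξ₂ / 574 = 0.253 → ξ₂ = 145.2 mol.
Outlet amounts (n = n₀ + Σ ν·ξ):
  R: 574 − 1(221) = 353
  U: 0 + 1(221) − 1(145.2) = 75.77
  P: 0 + 1(145.2) = 145.2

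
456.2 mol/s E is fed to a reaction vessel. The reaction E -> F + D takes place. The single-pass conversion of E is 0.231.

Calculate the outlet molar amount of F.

E reacted = 0.231 × 456.2 = 105.4 mol/s; ν_E = −1, so ξ = 105.4/1 = 105.4 mol/s.
Outlet amounts (n = n₀ + ν ξ):
  E: 456.2 − 1(105.4) = 350.8
  F: 0 + 1(105.4) = 105.4
  D: 0 + 1(105.4) = 105.4

105 mol/s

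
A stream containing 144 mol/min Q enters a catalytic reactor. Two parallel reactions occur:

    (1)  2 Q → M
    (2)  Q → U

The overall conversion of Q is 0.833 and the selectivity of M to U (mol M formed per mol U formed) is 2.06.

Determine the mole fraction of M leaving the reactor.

Conversion of Q: Q consumed = 0.833 × 144 = 120 mol/min = 2ξ₁ + 1ξ₂.
Selectivity: 1ξ₁ / (1ξ₂) = 2.06 → ξ₁ = 2.06 ξ₂.
Substitute: (2·2.06 + 1) ξ₂ = 120 → ξ₂ = 23.43 mol/min, ξ₁ = 48.26 mol/min.
Outlet amounts (n = n₀ + Σ ν·ξ):
  Q: 144 − 2(48.26) − 1(23.43) = 24.05
  M: 0 + 1(48.26) = 48.26
  U: 0 + 1(23.43) = 23.43
Total out = 95.74 mol/min; y_M = 48.26 / 95.74 = 0.5041.

0.504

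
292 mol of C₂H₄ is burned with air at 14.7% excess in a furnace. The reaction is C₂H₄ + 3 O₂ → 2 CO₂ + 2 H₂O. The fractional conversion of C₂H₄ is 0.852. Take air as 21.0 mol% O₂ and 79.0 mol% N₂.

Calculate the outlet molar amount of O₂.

258 mol

Stoichiometric O₂ = 3 × 292 = 876 mol; O₂ fed = 876 × 1.147 = 1005 mol.
N₂ fed = 1005 × 79/21 = 3780 mol.
Fuel reacted = 0.852 × 292 → ξ = 248.8 mol.
Outlet (n = n₀ + ν ξ):
  C₂H₄: 292 − 1(248.8) = 43.22
  O₂: 1005 − 3(248.8) = 258.4
  N₂: 3780 (inert)
  CO₂: 0 + 2(248.8) = 497.6
  H₂O: 0 + 2(248.8) = 497.6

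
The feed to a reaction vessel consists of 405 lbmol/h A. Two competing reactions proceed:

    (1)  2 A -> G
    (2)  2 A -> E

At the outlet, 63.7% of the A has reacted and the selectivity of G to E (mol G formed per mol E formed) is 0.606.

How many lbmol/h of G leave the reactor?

48.7 lbmol/h

Conversion of A: A consumed = 0.637 × 405 = 258 lbmol/h = 2ξ₁ + 2ξ₂.
Selectivity: 1ξ₁ / (1ξ₂) = 0.606 → ξ₁ = 0.606 ξ₂.
Substitute: (2·0.606 + 2) ξ₂ = 258 → ξ₂ = 80.32 lbmol/h, ξ₁ = 48.67 lbmol/h.
Outlet amounts (n = n₀ + Σ ν·ξ):
  A: 405 − 2(48.67) − 2(80.32) = 147
  G: 0 + 1(48.67) = 48.67
  E: 0 + 1(80.32) = 80.32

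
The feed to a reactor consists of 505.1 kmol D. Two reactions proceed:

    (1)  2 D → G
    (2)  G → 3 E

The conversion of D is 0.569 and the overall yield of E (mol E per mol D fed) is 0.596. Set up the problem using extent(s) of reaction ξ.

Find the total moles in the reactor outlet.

562 kmol

Conversion of D: D consumed = 2ξ₁ = 0.569 × 505.1 → ξ₁ = 143.7 kmol.
Yield of E: 3ξ₂ / 505.1 = 0.596 → ξ₂ = 100.3 kmol.
Outlet amounts (n = n₀ + Σ ν·ξ):
  D: 505.1 − 2(143.7) = 217.7
  G: 0 + 1(143.7) − 1(100.3) = 43.35
  E: 0 + 3(100.3) = 301
Total out = 217.7 + 43.35 + 301 = 562.1 kmol.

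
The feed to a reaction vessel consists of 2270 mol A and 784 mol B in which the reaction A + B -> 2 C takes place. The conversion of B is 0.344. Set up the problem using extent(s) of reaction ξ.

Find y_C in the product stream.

B reacted = 0.344 × 784 = 269.7 mol; ν_B = −1, so ξ = 269.7/1 = 269.7 mol.
Outlet amounts (n = n₀ + ν ξ):
  A: 2270 − 1(269.7) = 2000
  B: 784 − 1(269.7) = 514.3
  C: 0 + 2(269.7) = 539.4
Total out = 3054 mol; y_C = 539.4 / 3054 = 0.1766.

0.177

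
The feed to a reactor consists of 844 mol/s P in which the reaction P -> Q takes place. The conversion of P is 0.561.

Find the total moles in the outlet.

844 mol/s

P reacted = 0.561 × 844 = 473.5 mol/s; ν_P = −1, so ξ = 473.5/1 = 473.5 mol/s.
Outlet amounts (n = n₀ + ν ξ):
  P: 844 − 1(473.5) = 370.5
  Q: 0 + 1(473.5) = 473.5
Total out = 370.5 + 473.5 = 844 mol/s.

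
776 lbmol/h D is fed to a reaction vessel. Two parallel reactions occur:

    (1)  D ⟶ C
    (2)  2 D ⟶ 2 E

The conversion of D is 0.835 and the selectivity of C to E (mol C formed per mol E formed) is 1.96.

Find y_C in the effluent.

Conversion of D: D consumed = 0.835 × 776 = 648 lbmol/h = 1ξ₁ + 2ξ₂.
Selectivity: 1ξ₁ / (2ξ₂) = 1.96 → ξ₁ = 3.92 ξ₂.
Substitute: (1·3.92 + 2) ξ₂ = 648 → ξ₂ = 109.5 lbmol/h, ξ₁ = 429.1 lbmol/h.
Outlet amounts (n = n₀ + Σ ν·ξ):
  D: 776 − 1(429.1) − 2(109.5) = 128
  C: 0 + 1(429.1) = 429.1
  E: 0 + 2(109.5) = 218.9
Total out = 776 lbmol/h; y_C = 429.1 / 776 = 0.5529.

0.553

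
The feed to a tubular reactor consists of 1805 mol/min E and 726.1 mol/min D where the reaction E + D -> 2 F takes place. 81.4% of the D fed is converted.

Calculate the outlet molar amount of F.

D reacted = 0.814 × 726.1 = 591 mol/min; ν_D = −1, so ξ = 591/1 = 591 mol/min.
Outlet amounts (n = n₀ + ν ξ):
  E: 1805 − 1(591) = 1214
  D: 726.1 − 1(591) = 135.1
  F: 0 + 2(591) = 1182

1180 mol/min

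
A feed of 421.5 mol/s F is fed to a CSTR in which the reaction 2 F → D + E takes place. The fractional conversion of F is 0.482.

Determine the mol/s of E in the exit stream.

F reacted = 0.482 × 421.5 = 203.2 mol/s; ν_F = −2, so ξ = 203.2/2 = 101.6 mol/s.
Outlet amounts (n = n₀ + ν ξ):
  F: 421.5 − 2(101.6) = 218.3
  D: 0 + 1(101.6) = 101.6
  E: 0 + 1(101.6) = 101.6

102 mol/s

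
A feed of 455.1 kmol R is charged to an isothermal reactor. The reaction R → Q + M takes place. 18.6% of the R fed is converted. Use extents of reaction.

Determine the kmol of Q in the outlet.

R reacted = 0.186 × 455.1 = 84.65 kmol; ν_R = −1, so ξ = 84.65/1 = 84.65 kmol.
Outlet amounts (n = n₀ + ν ξ):
  R: 455.1 − 1(84.65) = 370.5
  Q: 0 + 1(84.65) = 84.65
  M: 0 + 1(84.65) = 84.65

84.6 kmol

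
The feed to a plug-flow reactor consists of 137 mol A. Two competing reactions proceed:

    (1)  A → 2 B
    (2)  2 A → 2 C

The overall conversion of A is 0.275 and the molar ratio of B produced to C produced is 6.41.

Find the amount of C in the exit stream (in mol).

8.96 mol

Conversion of A: A consumed = 0.275 × 137 = 37.68 mol = 1ξ₁ + 2ξ₂.
Selectivity: 2ξ₁ / (2ξ₂) = 6.41 → ξ₁ = 6.41 ξ₂.
Substitute: (1·6.41 + 2) ξ₂ = 37.68 → ξ₂ = 4.48 mol, ξ₁ = 28.72 mol.
Outlet amounts (n = n₀ + Σ ν·ξ):
  A: 137 − 1(28.72) − 2(4.48) = 99.32
  B: 0 + 2(28.72) = 57.43
  C: 0 + 2(4.48) = 8.96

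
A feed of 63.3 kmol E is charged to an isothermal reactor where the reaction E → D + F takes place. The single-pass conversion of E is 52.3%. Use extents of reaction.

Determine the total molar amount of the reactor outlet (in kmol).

96.4 kmol

E reacted = 0.523 × 63.3 = 33.11 kmol; ν_E = −1, so ξ = 33.11/1 = 33.11 kmol.
Outlet amounts (n = n₀ + ν ξ):
  E: 63.3 − 1(33.11) = 30.19
  D: 0 + 1(33.11) = 33.11
  F: 0 + 1(33.11) = 33.11
Total out = 30.19 + 33.11 + 33.11 = 96.41 kmol.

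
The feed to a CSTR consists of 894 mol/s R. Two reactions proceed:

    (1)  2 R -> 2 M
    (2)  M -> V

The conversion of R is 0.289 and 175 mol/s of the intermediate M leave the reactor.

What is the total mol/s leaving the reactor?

Conversion of R: R consumed = 2ξ₁ = 0.289 × 894 → ξ₁ = 129.2 mol/s.
M balance: n_M = 0 + 2ξ₁ − 1ξ₂ = 175 → ξ₂ = (2·129.2 − 175)/1 = 83.37 mol/s.
Outlet amounts (n = n₀ + Σ ν·ξ):
  R: 894 − 2(129.2) = 635.6
  M: 0 + 2(129.2) − 1(83.37) = 175
  V: 0 + 1(83.37) = 83.37
Total out = 635.6 + 175 + 83.37 = 894 mol/s.

894 mol/s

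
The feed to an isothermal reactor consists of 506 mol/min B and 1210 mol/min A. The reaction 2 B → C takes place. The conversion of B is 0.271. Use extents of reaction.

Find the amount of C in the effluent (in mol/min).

68.6 mol/min

B reacted = 0.271 × 506 = 137.1 mol/min; ν_B = −2, so ξ = 137.1/2 = 68.56 mol/min.
Outlet amounts (n = n₀ + ν ξ):
  B: 506 − 2(68.56) = 368.9
  C: 0 + 1(68.56) = 68.56
  A: 1210 (inert)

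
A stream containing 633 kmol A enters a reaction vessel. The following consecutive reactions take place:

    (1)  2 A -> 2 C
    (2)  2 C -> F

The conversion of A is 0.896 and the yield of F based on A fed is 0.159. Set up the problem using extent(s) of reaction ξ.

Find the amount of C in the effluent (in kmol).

366 kmol

Conversion of A: A consumed = 2ξ₁ = 0.896 × 633 → ξ₁ = 283.6 kmol.
Yield of F: 1ξ₂ / 633 = 0.159 → ξ₂ = 100.6 kmol.
Outlet amounts (n = n₀ + Σ ν·ξ):
  A: 633 − 2(283.6) = 65.83
  C: 0 + 2(283.6) − 2(100.6) = 365.9
  F: 0 + 1(100.6) = 100.6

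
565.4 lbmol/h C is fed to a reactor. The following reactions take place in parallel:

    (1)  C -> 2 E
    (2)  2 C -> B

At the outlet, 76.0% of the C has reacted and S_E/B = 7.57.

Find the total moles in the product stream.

772 lbmol/h

Conversion of C: C consumed = 0.76 × 565.4 = 429.7 lbmol/h = 1ξ₁ + 2ξ₂.
Selectivity: 2ξ₁ / (1ξ₂) = 7.57 → ξ₁ = 3.785 ξ₂.
Substitute: (1·3.785 + 2) ξ₂ = 429.7 → ξ₂ = 74.28 lbmol/h, ξ₁ = 281.1 lbmol/h.
Outlet amounts (n = n₀ + Σ ν·ξ):
  C: 565.4 − 1(281.1) − 2(74.28) = 135.7
  E: 0 + 2(281.1) = 562.3
  B: 0 + 1(74.28) = 74.28
Total out = 135.7 + 562.3 + 74.28 = 772.3 lbmol/h.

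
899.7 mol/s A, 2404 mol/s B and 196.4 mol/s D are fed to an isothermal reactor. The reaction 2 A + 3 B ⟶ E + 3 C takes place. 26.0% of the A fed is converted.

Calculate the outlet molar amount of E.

A reacted = 0.26 × 899.7 = 233.9 mol/s; ν_A = −2, so ξ = 233.9/2 = 117 mol/s.
Outlet amounts (n = n₀ + ν ξ):
  A: 899.7 − 2(117) = 665.8
  B: 2404 − 3(117) = 2053
  E: 0 + 1(117) = 117
  C: 0 + 3(117) = 350.9
  D: 196.4 (inert)

117 mol/s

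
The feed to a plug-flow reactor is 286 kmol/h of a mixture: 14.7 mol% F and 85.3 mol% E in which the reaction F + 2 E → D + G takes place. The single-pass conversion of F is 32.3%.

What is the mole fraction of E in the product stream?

F reacted = 0.323 × 42.04 = 13.58 kmol/h; ν_F = −1, so ξ = 13.58/1 = 13.58 kmol/h.
Outlet amounts (n = n₀ + ν ξ):
  F: 42.04 − 1(13.58) = 28.46
  E: 244 − 2(13.58) = 216.8
  D: 0 + 1(13.58) = 13.58
  G: 0 + 1(13.58) = 13.58
Total out = 272.4 kmol/h; y_E = 216.8 / 272.4 = 0.7958.

0.796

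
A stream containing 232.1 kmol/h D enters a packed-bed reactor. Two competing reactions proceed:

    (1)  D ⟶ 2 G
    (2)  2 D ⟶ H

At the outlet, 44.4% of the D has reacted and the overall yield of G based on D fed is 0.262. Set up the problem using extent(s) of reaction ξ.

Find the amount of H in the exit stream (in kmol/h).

Yield of G: 2ξ₁ / 232.1 = 0.262 → ξ₁ = 30.41 kmol/h.
Conversion of D: 1ξ₁ + 2ξ₂ = 0.444 × 232.1 = 103.1 → ξ₂ = 36.32 kmol/h.
Outlet amounts (n = n₀ + Σ ν·ξ):
  D: 232.1 − 1(30.41) − 2(36.32) = 129
  G: 0 + 2(30.41) = 60.81
  H: 0 + 1(36.32) = 36.32

36.3 kmol/h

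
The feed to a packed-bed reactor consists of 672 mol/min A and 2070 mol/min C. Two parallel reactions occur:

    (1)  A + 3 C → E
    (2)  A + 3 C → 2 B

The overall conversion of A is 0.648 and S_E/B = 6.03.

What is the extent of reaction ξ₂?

Conversion of A: A consumed = 0.648 × 672 = 435.5 mol/min = 1ξ₁ + 1ξ₂.
Selectivity: 1ξ₁ / (2ξ₂) = 6.03 → ξ₁ = 12.06 ξ₂.
Substitute: (1·12.06 + 1) ξ₂ = 435.5 → ξ₂ = 33.34 mol/min, ξ₁ = 402.1 mol/min.
Outlet amounts (n = n₀ + Σ ν·ξ):
  A: 672 − 1(402.1) − 1(33.34) = 236.5
  C: 2070 − 3(402.1) − 3(33.34) = 763.6
  E: 0 + 1(402.1) = 402.1
  B: 0 + 2(33.34) = 66.69

ξ₂ = 33.3 mol/min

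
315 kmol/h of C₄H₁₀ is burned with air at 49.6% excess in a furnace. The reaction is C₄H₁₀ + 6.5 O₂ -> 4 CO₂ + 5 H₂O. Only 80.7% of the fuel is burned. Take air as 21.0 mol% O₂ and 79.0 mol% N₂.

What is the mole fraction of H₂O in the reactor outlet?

0.0832

Stoichiometric O₂ = 6.5 × 315 = 2048 kmol/h; O₂ fed = 2048 × 1.496 = 3063 kmol/h.
N₂ fed = 3063 × 79/21 = 11520 kmol/h.
Fuel reacted = 0.807 × 315 → ξ = 254.2 kmol/h.
Outlet (n = n₀ + ν ξ):
  C₄H₁₀: 315 − 1(254.2) = 60.79
  O₂: 3063 − 6.5(254.2) = 1411
  N₂: 11520 (inert)
  CO₂: 0 + 4(254.2) = 1017
  H₂O: 0 + 5(254.2) = 1271
Total out = 15280 kmol/h; y_H₂O = 1271 / 15280 = 0.08317.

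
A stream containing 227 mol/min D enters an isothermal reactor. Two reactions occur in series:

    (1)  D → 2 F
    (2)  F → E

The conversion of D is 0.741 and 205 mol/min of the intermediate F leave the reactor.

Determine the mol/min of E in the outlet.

Conversion of D: D consumed = 1ξ₁ = 0.741 × 227 → ξ₁ = 168.2 mol/min.
F balance: n_F = 0 + 2ξ₁ − 1ξ₂ = 205 → ξ₂ = (2·168.2 − 205)/1 = 131.4 mol/min.
Outlet amounts (n = n₀ + Σ ν·ξ):
  D: 227 − 1(168.2) = 58.79
  F: 0 + 2(168.2) − 1(131.4) = 205
  E: 0 + 1(131.4) = 131.4

131 mol/min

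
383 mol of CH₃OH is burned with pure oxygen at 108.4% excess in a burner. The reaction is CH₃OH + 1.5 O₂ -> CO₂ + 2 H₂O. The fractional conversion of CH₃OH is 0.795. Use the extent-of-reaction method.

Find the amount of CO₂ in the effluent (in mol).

304 mol

Stoichiometric O₂ = 1.5 × 383 = 574.5 mol; O₂ fed = 574.5 × 2.084 = 1197 mol.
Fuel reacted = 0.795 × 383 → ξ = 304.5 mol.
Outlet (n = n₀ + ν ξ):
  CH₃OH: 383 − 1(304.5) = 78.51
  O₂: 1197 − 1.5(304.5) = 740.5
  CO₂: 0 + 1(304.5) = 304.5
  H₂O: 0 + 2(304.5) = 609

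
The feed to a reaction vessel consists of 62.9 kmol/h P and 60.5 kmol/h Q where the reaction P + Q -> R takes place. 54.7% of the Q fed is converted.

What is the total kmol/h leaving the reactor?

Q reacted = 0.547 × 60.5 = 33.09 kmol/h; ν_Q = −1, so ξ = 33.09/1 = 33.09 kmol/h.
Outlet amounts (n = n₀ + ν ξ):
  P: 62.9 − 1(33.09) = 29.81
  Q: 60.5 − 1(33.09) = 27.41
  R: 0 + 1(33.09) = 33.09
Total out = 29.81 + 27.41 + 33.09 = 90.31 kmol/h.

90.3 kmol/h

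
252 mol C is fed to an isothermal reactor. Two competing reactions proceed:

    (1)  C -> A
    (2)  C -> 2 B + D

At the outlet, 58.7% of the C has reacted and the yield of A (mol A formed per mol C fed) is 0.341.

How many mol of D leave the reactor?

Yield of A: 1ξ₁ / 252 = 0.341 → ξ₁ = 85.93 mol.
Conversion of C: 1ξ₁ + 1ξ₂ = 0.587 × 252 = 147.9 → ξ₂ = 61.99 mol.
Outlet amounts (n = n₀ + Σ ν·ξ):
  C: 252 − 1(85.93) − 1(61.99) = 104.1
  A: 0 + 1(85.93) = 85.93
  B: 0 + 2(61.99) = 124
  D: 0 + 1(61.99) = 61.99

62 mol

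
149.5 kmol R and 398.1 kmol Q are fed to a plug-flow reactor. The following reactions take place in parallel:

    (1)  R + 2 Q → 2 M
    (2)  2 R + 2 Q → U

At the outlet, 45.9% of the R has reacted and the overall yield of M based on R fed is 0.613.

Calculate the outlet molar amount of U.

Yield of M: 2ξ₁ / 149.5 = 0.613 → ξ₁ = 45.82 kmol.
Conversion of R: 1ξ₁ + 2ξ₂ = 0.459 × 149.5 = 68.62 → ξ₂ = 11.4 kmol.
Outlet amounts (n = n₀ + Σ ν·ξ):
  R: 149.5 − 1(45.82) − 2(11.4) = 80.88
  Q: 398.1 − 2(45.82) − 2(11.4) = 283.7
  M: 0 + 2(45.82) = 91.64
  U: 0 + 1(11.4) = 11.4

11.4 kmol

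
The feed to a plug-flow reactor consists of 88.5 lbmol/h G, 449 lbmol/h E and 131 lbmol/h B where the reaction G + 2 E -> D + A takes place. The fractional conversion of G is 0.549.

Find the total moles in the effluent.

620 lbmol/h

G reacted = 0.549 × 88.5 = 48.59 lbmol/h; ν_G = −1, so ξ = 48.59/1 = 48.59 lbmol/h.
Outlet amounts (n = n₀ + ν ξ):
  G: 88.5 − 1(48.59) = 39.91
  E: 449 − 2(48.59) = 351.8
  D: 0 + 1(48.59) = 48.59
  A: 0 + 1(48.59) = 48.59
  B: 131 (inert)
Total out = 39.91 + 351.8 + 48.59 + 48.59 + 131 = 619.9 lbmol/h.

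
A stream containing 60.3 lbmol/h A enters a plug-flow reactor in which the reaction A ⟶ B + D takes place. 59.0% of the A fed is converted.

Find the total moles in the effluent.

95.9 lbmol/h

A reacted = 0.59 × 60.3 = 35.58 lbmol/h; ν_A = −1, so ξ = 35.58/1 = 35.58 lbmol/h.
Outlet amounts (n = n₀ + ν ξ):
  A: 60.3 − 1(35.58) = 24.72
  B: 0 + 1(35.58) = 35.58
  D: 0 + 1(35.58) = 35.58
Total out = 24.72 + 35.58 + 35.58 = 95.88 lbmol/h.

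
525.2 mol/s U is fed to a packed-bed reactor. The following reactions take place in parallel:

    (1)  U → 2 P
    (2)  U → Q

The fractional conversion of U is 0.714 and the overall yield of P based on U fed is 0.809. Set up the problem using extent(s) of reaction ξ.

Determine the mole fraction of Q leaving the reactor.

Yield of P: 2ξ₁ / 525.2 = 0.809 → ξ₁ = 212.4 mol/s.
Conversion of U: 1ξ₁ + 1ξ₂ = 0.714 × 525.2 = 375 → ξ₂ = 162.5 mol/s.
Outlet amounts (n = n₀ + Σ ν·ξ):
  U: 525.2 − 1(212.4) − 1(162.5) = 150.2
  P: 0 + 2(212.4) = 424.9
  Q: 0 + 1(162.5) = 162.5
Total out = 737.6 mol/s; y_Q = 162.5 / 737.6 = 0.2204.

0.22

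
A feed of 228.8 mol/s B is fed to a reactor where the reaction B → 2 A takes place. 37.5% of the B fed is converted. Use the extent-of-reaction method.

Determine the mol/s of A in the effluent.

172 mol/s

B reacted = 0.375 × 228.8 = 85.8 mol/s; ν_B = −1, so ξ = 85.8/1 = 85.8 mol/s.
Outlet amounts (n = n₀ + ν ξ):
  B: 228.8 − 1(85.8) = 143
  A: 0 + 2(85.8) = 171.6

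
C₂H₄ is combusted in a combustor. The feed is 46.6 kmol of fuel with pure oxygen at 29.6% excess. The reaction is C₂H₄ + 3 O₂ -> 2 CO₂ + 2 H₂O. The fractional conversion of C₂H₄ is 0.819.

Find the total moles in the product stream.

Stoichiometric O₂ = 3 × 46.6 = 139.8 kmol; O₂ fed = 139.8 × 1.296 = 181.2 kmol.
Fuel reacted = 0.819 × 46.6 → ξ = 38.17 kmol.
Outlet (n = n₀ + ν ξ):
  C₂H₄: 46.6 − 1(38.17) = 8.435
  O₂: 181.2 − 3(38.17) = 66.68
  CO₂: 0 + 2(38.17) = 76.33
  H₂O: 0 + 2(38.17) = 76.33
Total out = 8.435 + 66.68 + 76.33 + 76.33 = 227.8 kmol.

228 kmol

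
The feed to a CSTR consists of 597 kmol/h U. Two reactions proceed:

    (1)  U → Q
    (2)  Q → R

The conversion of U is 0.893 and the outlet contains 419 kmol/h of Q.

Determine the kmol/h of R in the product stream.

114 kmol/h

Conversion of U: U consumed = 1ξ₁ = 0.893 × 597 → ξ₁ = 533.1 kmol/h.
Q balance: n_Q = 0 + 1ξ₁ − 1ξ₂ = 419 → ξ₂ = (1·533.1 − 419)/1 = 114.1 kmol/h.
Outlet amounts (n = n₀ + Σ ν·ξ):
  U: 597 − 1(533.1) = 63.88
  Q: 0 + 1(533.1) − 1(114.1) = 419
  R: 0 + 1(114.1) = 114.1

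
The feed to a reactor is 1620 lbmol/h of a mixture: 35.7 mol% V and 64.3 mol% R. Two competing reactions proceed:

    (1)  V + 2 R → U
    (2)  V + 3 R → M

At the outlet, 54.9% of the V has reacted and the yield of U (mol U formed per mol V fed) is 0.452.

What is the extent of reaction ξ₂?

Yield of U: 1ξ₁ / 578.3 = 0.452 → ξ₁ = 261.4 lbmol/h.
Conversion of V: 1ξ₁ + 1ξ₂ = 0.549 × 578.3 = 317.5 → ξ₂ = 56.1 lbmol/h.
Outlet amounts (n = n₀ + Σ ν·ξ):
  V: 578.3 − 1(261.4) − 1(56.1) = 260.8
  R: 1042 − 2(261.4) − 3(56.1) = 350.5
  U: 0 + 1(261.4) = 261.4
  M: 0 + 1(56.1) = 56.1

ξ₂ = 56.1 lbmol/h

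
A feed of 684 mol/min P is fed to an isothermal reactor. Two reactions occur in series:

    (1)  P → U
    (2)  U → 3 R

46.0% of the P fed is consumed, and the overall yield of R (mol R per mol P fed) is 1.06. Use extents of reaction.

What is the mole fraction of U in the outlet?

0.0625

Conversion of P: P consumed = 1ξ₁ = 0.46 × 684 → ξ₁ = 314.6 mol/min.
Yield of R: 3ξ₂ / 684 = 1.06 → ξ₂ = 241.7 mol/min.
Outlet amounts (n = n₀ + Σ ν·ξ):
  P: 684 − 1(314.6) = 369.4
  U: 0 + 1(314.6) − 1(241.7) = 72.96
  R: 0 + 3(241.7) = 725
Total out = 1167 mol/min; y_U = 72.96 / 1167 = 0.0625.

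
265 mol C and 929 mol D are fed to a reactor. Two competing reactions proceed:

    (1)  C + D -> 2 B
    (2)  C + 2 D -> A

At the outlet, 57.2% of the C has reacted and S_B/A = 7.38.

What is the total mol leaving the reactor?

1130 mol

Conversion of C: C consumed = 0.572 × 265 = 151.6 mol = 1ξ₁ + 1ξ₂.
Selectivity: 2ξ₁ / (1ξ₂) = 7.38 → ξ₁ = 3.69 ξ₂.
Substitute: (1·3.69 + 1) ξ₂ = 151.6 → ξ₂ = 32.32 mol, ξ₁ = 119.3 mol.
Outlet amounts (n = n₀ + Σ ν·ξ):
  C: 265 − 1(119.3) − 1(32.32) = 113.4
  D: 929 − 1(119.3) − 2(32.32) = 745.1
  B: 0 + 2(119.3) = 238.5
  A: 0 + 1(32.32) = 32.32
Total out = 113.4 + 745.1 + 238.5 + 32.32 = 1129 mol.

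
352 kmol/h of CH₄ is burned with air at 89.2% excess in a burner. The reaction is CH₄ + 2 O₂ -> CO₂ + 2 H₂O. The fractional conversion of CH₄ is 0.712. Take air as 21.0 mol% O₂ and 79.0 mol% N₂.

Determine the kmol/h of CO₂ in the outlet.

Stoichiometric O₂ = 2 × 352 = 704 kmol/h; O₂ fed = 704 × 1.892 = 1332 kmol/h.
N₂ fed = 1332 × 79/21 = 5011 kmol/h.
Fuel reacted = 0.712 × 352 → ξ = 250.6 kmol/h.
Outlet (n = n₀ + ν ξ):
  CH₄: 352 − 1(250.6) = 101.4
  O₂: 1332 − 2(250.6) = 830.7
  N₂: 5011 (inert)
  CO₂: 0 + 1(250.6) = 250.6
  H₂O: 0 + 2(250.6) = 501.2

251 kmol/h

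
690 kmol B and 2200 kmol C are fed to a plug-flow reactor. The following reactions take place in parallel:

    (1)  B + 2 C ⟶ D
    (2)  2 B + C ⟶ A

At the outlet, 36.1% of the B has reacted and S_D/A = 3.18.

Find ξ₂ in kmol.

ξ₂ = 48.1 kmol

Conversion of B: B consumed = 0.361 × 690 = 249.1 kmol = 1ξ₁ + 2ξ₂.
Selectivity: 1ξ₁ / (1ξ₂) = 3.18 → ξ₁ = 3.18 ξ₂.
Substitute: (1·3.18 + 2) ξ₂ = 249.1 → ξ₂ = 48.09 kmol, ξ₁ = 152.9 kmol.
Outlet amounts (n = n₀ + Σ ν·ξ):
  B: 690 − 1(152.9) − 2(48.09) = 440.9
  C: 2200 − 2(152.9) − 1(48.09) = 1846
  D: 0 + 1(152.9) = 152.9
  A: 0 + 1(48.09) = 48.09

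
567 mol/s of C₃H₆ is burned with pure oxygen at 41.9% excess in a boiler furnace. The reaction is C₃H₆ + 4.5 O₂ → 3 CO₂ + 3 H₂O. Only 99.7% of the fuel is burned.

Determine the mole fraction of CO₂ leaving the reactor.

Stoichiometric O₂ = 4.5 × 567 = 2552 mol/s; O₂ fed = 2552 × 1.419 = 3621 mol/s.
Fuel reacted = 0.997 × 567 → ξ = 565.3 mol/s.
Outlet (n = n₀ + ν ξ):
  C₃H₆: 567 − 1(565.3) = 1.701
  O₂: 3621 − 4.5(565.3) = 1077
  CO₂: 0 + 3(565.3) = 1696
  H₂O: 0 + 3(565.3) = 1696
Total out = 4470 mol/s; y_CO₂ = 1696 / 4470 = 0.3794.

0.379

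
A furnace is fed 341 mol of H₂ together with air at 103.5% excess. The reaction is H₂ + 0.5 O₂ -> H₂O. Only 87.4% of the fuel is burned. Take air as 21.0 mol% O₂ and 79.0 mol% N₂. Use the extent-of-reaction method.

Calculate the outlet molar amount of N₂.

1310 mol

Stoichiometric O₂ = 0.5 × 341 = 170.5 mol; O₂ fed = 170.5 × 2.035 = 347 mol.
N₂ fed = 347 × 79/21 = 1305 mol.
Fuel reacted = 0.874 × 341 → ξ = 298 mol.
Outlet (n = n₀ + ν ξ):
  H₂: 341 − 1(298) = 42.97
  O₂: 347 − 0.5(298) = 198
  N₂: 1305 (inert)
  H₂O: 0 + 1(298) = 298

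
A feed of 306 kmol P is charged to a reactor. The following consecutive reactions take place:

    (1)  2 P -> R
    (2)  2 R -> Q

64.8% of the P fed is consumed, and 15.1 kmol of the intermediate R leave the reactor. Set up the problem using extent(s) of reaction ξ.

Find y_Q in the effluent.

Conversion of P: P consumed = 2ξ₁ = 0.648 × 306 → ξ₁ = 99.14 kmol.
R balance: n_R = 0 + 1ξ₁ − 2ξ₂ = 15.1 → ξ₂ = (1·99.14 − 15.1)/2 = 42.02 kmol.
Outlet amounts (n = n₀ + Σ ν·ξ):
  P: 306 − 2(99.14) = 107.7
  R: 0 + 1(99.14) − 2(42.02) = 15.1
  Q: 0 + 1(42.02) = 42.02
Total out = 164.8 kmol; y_Q = 42.02 / 164.8 = 0.2549.

0.255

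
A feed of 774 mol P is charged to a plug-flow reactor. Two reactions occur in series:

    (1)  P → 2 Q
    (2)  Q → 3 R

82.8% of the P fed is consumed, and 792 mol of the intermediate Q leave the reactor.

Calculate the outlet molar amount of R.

Conversion of P: P consumed = 1ξ₁ = 0.828 × 774 → ξ₁ = 640.9 mol.
Q balance: n_Q = 0 + 2ξ₁ − 1ξ₂ = 792 → ξ₂ = (2·640.9 − 792)/1 = 489.7 mol.
Outlet amounts (n = n₀ + Σ ν·ξ):
  P: 774 − 1(640.9) = 133.1
  Q: 0 + 2(640.9) − 1(489.7) = 792
  R: 0 + 3(489.7) = 1469

1470 mol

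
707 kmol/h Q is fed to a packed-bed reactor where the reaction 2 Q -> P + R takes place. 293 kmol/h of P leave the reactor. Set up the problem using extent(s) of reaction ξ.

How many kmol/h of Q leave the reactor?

For P: n = n₀ + 1ξ → 293 = 0 + 1ξ, giving ξ = 293 kmol/h.
Outlet amounts (n = n₀ + ν ξ):
  Q: 707 − 2(293) = 121
  P: 0 + 1(293) = 293
  R: 0 + 1(293) = 293

121 kmol/h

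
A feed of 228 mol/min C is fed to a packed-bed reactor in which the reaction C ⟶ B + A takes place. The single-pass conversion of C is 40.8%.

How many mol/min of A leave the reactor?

C reacted = 0.408 × 228 = 93.02 mol/min; ν_C = −1, so ξ = 93.02/1 = 93.02 mol/min.
Outlet amounts (n = n₀ + ν ξ):
  C: 228 − 1(93.02) = 135
  B: 0 + 1(93.02) = 93.02
  A: 0 + 1(93.02) = 93.02

93 mol/min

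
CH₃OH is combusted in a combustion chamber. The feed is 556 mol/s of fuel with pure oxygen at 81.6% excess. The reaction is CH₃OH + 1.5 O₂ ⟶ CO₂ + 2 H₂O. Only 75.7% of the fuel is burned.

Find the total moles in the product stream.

Stoichiometric O₂ = 1.5 × 556 = 834 mol/s; O₂ fed = 834 × 1.816 = 1515 mol/s.
Fuel reacted = 0.757 × 556 → ξ = 420.9 mol/s.
Outlet (n = n₀ + ν ξ):
  CH₃OH: 556 − 1(420.9) = 135.1
  O₂: 1515 − 1.5(420.9) = 883.2
  CO₂: 0 + 1(420.9) = 420.9
  H₂O: 0 + 2(420.9) = 841.8
Total out = 135.1 + 883.2 + 420.9 + 841.8 = 2281 mol/s.

2280 mol/s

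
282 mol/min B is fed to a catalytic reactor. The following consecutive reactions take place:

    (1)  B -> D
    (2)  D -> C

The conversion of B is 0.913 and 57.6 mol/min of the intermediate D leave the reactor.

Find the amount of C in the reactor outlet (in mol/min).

Conversion of B: B consumed = 1ξ₁ = 0.913 × 282 → ξ₁ = 257.5 mol/min.
D balance: n_D = 0 + 1ξ₁ − 1ξ₂ = 57.6 → ξ₂ = (1·257.5 − 57.6)/1 = 199.9 mol/min.
Outlet amounts (n = n₀ + Σ ν·ξ):
  B: 282 − 1(257.5) = 24.53
  D: 0 + 1(257.5) − 1(199.9) = 57.6
  C: 0 + 1(199.9) = 199.9

200 mol/min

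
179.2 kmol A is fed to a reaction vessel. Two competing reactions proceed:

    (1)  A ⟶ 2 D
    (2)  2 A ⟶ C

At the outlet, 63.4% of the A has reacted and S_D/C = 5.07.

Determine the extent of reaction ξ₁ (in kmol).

Conversion of A: A consumed = 0.634 × 179.2 = 113.6 kmol = 1ξ₁ + 2ξ₂.
Selectivity: 2ξ₁ / (1ξ₂) = 5.07 → ξ₁ = 2.535 ξ₂.
Substitute: (1·2.535 + 2) ξ₂ = 113.6 → ξ₂ = 25.05 kmol, ξ₁ = 63.51 kmol.
Outlet amounts (n = n₀ + Σ ν·ξ):
  A: 179.2 − 1(63.51) − 2(25.05) = 65.59
  D: 0 + 2(63.51) = 127
  C: 0 + 1(25.05) = 25.05

ξ₁ = 63.5 kmol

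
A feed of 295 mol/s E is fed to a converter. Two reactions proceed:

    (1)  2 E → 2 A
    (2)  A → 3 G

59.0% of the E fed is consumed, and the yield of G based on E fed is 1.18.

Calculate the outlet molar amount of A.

58 mol/s

Conversion of E: E consumed = 2ξ₁ = 0.59 × 295 → ξ₁ = 87.02 mol/s.
Yield of G: 3ξ₂ / 295 = 1.18 → ξ₂ = 116 mol/s.
Outlet amounts (n = n₀ + Σ ν·ξ):
  E: 295 − 2(87.02) = 121
  A: 0 + 2(87.02) − 1(116) = 58.02
  G: 0 + 3(116) = 348.1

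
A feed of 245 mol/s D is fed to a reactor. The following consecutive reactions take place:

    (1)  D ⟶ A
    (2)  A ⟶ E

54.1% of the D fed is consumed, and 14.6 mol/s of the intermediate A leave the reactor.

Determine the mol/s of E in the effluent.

118 mol/s

Conversion of D: D consumed = 1ξ₁ = 0.541 × 245 → ξ₁ = 132.5 mol/s.
A balance: n_A = 0 + 1ξ₁ − 1ξ₂ = 14.6 → ξ₂ = (1·132.5 − 14.6)/1 = 117.9 mol/s.
Outlet amounts (n = n₀ + Σ ν·ξ):
  D: 245 − 1(132.5) = 112.5
  A: 0 + 1(132.5) − 1(117.9) = 14.6
  E: 0 + 1(117.9) = 117.9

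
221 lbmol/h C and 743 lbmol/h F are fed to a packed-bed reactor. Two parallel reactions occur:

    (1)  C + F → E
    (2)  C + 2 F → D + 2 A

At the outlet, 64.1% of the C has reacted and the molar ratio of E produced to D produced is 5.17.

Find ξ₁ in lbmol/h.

Conversion of C: C consumed = 0.641 × 221 = 141.7 lbmol/h = 1ξ₁ + 1ξ₂.
Selectivity: 1ξ₁ / (1ξ₂) = 5.17 → ξ₁ = 5.17 ξ₂.
Substitute: (1·5.17 + 1) ξ₂ = 141.7 → ξ₂ = 22.96 lbmol/h, ξ₁ = 118.7 lbmol/h.
Outlet amounts (n = n₀ + Σ ν·ξ):
  C: 221 − 1(118.7) − 1(22.96) = 79.34
  F: 743 − 1(118.7) − 2(22.96) = 578.4
  E: 0 + 1(118.7) = 118.7
  D: 0 + 1(22.96) = 22.96
  A: 0 + 2(22.96) = 45.92

ξ₁ = 119 lbmol/h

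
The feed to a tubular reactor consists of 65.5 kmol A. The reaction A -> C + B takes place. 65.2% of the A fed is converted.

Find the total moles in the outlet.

108 kmol

A reacted = 0.652 × 65.5 = 42.71 kmol; ν_A = −1, so ξ = 42.71/1 = 42.71 kmol.
Outlet amounts (n = n₀ + ν ξ):
  A: 65.5 − 1(42.71) = 22.79
  C: 0 + 1(42.71) = 42.71
  B: 0 + 1(42.71) = 42.71
Total out = 22.79 + 42.71 + 42.71 = 108.2 kmol.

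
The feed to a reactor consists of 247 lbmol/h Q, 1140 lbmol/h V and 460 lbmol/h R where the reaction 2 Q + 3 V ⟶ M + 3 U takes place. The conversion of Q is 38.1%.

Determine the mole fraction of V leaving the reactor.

0.555

Q reacted = 0.381 × 247 = 94.11 lbmol/h; ν_Q = −2, so ξ = 94.11/2 = 47.05 lbmol/h.
Outlet amounts (n = n₀ + ν ξ):
  Q: 247 − 2(47.05) = 152.9
  V: 1140 − 3(47.05) = 998.8
  M: 0 + 1(47.05) = 47.05
  U: 0 + 3(47.05) = 141.2
  R: 460 (inert)
Total out = 1800 lbmol/h; y_V = 998.8 / 1800 = 0.5549.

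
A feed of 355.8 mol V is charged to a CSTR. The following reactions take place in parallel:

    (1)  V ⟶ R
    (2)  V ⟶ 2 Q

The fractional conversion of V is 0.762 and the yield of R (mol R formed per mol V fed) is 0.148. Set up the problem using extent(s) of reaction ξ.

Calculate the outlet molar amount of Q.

437 mol

Yield of R: 1ξ₁ / 355.8 = 0.148 → ξ₁ = 52.66 mol.
Conversion of V: 1ξ₁ + 1ξ₂ = 0.762 × 355.8 = 271.1 → ξ₂ = 218.5 mol.
Outlet amounts (n = n₀ + Σ ν·ξ):
  V: 355.8 − 1(52.66) − 1(218.5) = 84.68
  R: 0 + 1(52.66) = 52.66
  Q: 0 + 2(218.5) = 436.9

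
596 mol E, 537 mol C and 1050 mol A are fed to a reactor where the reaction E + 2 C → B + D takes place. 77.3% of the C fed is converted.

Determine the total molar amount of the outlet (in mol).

C reacted = 0.773 × 537 = 415.1 mol; ν_C = −2, so ξ = 415.1/2 = 207.6 mol.
Outlet amounts (n = n₀ + ν ξ):
  E: 596 − 1(207.6) = 388.4
  C: 537 − 2(207.6) = 121.9
  B: 0 + 1(207.6) = 207.6
  D: 0 + 1(207.6) = 207.6
  A: 1050 (inert)
Total out = 388.4 + 121.9 + 207.6 + 207.6 + 1050 = 1975 mol.

1980 mol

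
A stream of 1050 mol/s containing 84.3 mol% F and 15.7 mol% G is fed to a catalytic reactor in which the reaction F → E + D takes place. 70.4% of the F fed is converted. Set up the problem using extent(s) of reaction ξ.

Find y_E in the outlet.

0.372

F reacted = 0.704 × 885.1 = 623.1 mol/s; ν_F = −1, so ξ = 623.1/1 = 623.1 mol/s.
Outlet amounts (n = n₀ + ν ξ):
  F: 885.1 − 1(623.1) = 262
  E: 0 + 1(623.1) = 623.1
  D: 0 + 1(623.1) = 623.1
  G: 164.8 (inert)
Total out = 1673 mol/s; y_E = 623.1 / 1673 = 0.3724.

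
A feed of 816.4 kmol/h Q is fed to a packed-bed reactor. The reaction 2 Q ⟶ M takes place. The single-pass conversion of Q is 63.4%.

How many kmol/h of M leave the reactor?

Q reacted = 0.634 × 816.4 = 517.6 kmol/h; ν_Q = −2, so ξ = 517.6/2 = 258.8 kmol/h.
Outlet amounts (n = n₀ + ν ξ):
  Q: 816.4 − 2(258.8) = 298.8
  M: 0 + 1(258.8) = 258.8

259 kmol/h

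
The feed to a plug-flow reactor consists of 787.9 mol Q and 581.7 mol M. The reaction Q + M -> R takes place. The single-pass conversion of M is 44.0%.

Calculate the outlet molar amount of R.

M reacted = 0.44 × 581.7 = 255.9 mol; ν_M = −1, so ξ = 255.9/1 = 255.9 mol.
Outlet amounts (n = n₀ + ν ξ):
  Q: 787.9 − 1(255.9) = 532
  M: 581.7 − 1(255.9) = 325.8
  R: 0 + 1(255.9) = 255.9

256 mol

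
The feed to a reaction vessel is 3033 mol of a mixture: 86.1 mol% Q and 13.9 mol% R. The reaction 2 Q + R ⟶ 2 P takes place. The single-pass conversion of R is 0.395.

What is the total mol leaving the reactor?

2870 mol

R reacted = 0.395 × 421.6 = 166.5 mol; ν_R = −1, so ξ = 166.5/1 = 166.5 mol.
Outlet amounts (n = n₀ + ν ξ):
  Q: 2611 − 2(166.5) = 2278
  R: 421.6 − 1(166.5) = 255.1
  P: 0 + 2(166.5) = 333.1
Total out = 2278 + 255.1 + 333.1 = 2866 mol.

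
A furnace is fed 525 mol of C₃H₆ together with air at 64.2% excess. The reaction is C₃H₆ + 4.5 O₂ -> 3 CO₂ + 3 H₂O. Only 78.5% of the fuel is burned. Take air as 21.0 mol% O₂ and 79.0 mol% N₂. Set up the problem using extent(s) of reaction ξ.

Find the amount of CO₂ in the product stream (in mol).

1240 mol

Stoichiometric O₂ = 4.5 × 525 = 2362 mol; O₂ fed = 2362 × 1.642 = 3879 mol.
N₂ fed = 3879 × 79/21 = 14590 mol.
Fuel reacted = 0.785 × 525 → ξ = 412.1 mol.
Outlet (n = n₀ + ν ξ):
  C₃H₆: 525 − 1(412.1) = 112.9
  O₂: 3879 − 4.5(412.1) = 2025
  N₂: 14590 (inert)
  CO₂: 0 + 3(412.1) = 1236
  H₂O: 0 + 3(412.1) = 1236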